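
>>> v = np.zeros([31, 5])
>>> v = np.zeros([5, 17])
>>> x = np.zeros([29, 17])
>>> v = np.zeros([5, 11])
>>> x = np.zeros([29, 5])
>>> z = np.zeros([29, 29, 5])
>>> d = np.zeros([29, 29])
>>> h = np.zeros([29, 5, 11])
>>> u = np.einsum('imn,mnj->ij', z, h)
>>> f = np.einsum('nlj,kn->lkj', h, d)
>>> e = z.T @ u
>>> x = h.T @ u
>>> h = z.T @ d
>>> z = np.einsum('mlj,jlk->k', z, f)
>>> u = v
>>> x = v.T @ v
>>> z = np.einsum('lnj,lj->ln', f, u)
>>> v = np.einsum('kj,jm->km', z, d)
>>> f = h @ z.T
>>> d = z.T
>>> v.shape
(5, 29)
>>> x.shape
(11, 11)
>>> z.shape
(5, 29)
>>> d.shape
(29, 5)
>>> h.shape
(5, 29, 29)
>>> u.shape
(5, 11)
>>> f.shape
(5, 29, 5)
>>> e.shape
(5, 29, 11)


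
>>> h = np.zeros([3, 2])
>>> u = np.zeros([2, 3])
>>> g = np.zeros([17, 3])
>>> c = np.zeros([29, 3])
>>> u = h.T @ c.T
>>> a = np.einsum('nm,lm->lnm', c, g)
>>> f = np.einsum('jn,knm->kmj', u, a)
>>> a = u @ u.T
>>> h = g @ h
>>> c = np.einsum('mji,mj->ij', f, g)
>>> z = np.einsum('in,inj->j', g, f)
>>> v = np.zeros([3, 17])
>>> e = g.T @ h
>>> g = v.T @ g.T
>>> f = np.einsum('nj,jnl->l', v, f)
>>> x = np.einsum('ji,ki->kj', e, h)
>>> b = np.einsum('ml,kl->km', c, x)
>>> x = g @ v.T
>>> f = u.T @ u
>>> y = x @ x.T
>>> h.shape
(17, 2)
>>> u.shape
(2, 29)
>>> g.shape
(17, 17)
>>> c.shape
(2, 3)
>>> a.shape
(2, 2)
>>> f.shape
(29, 29)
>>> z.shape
(2,)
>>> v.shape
(3, 17)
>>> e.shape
(3, 2)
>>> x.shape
(17, 3)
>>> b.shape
(17, 2)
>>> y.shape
(17, 17)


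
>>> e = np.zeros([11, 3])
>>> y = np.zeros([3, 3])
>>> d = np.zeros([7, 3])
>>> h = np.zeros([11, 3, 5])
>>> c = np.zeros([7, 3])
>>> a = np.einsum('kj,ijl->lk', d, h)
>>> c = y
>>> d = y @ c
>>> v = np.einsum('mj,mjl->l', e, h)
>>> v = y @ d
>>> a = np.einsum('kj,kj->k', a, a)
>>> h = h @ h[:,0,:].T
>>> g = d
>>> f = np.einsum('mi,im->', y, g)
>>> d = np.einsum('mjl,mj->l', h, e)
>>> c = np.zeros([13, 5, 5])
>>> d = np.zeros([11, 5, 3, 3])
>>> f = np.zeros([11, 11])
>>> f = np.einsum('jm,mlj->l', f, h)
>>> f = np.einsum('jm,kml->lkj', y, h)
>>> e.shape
(11, 3)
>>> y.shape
(3, 3)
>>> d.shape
(11, 5, 3, 3)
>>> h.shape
(11, 3, 11)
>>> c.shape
(13, 5, 5)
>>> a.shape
(5,)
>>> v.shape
(3, 3)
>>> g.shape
(3, 3)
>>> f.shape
(11, 11, 3)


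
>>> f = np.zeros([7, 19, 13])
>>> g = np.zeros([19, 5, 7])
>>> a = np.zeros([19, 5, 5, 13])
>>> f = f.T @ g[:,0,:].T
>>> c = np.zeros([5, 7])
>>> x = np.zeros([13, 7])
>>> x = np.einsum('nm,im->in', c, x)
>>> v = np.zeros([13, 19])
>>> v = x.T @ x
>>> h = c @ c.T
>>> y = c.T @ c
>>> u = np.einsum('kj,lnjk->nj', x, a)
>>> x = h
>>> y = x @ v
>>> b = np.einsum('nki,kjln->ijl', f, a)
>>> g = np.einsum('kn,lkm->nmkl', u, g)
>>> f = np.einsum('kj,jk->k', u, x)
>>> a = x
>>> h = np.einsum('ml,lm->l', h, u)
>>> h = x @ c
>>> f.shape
(5,)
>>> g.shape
(5, 7, 5, 19)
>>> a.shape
(5, 5)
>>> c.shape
(5, 7)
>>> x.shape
(5, 5)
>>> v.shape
(5, 5)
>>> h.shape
(5, 7)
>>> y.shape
(5, 5)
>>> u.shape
(5, 5)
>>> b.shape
(19, 5, 5)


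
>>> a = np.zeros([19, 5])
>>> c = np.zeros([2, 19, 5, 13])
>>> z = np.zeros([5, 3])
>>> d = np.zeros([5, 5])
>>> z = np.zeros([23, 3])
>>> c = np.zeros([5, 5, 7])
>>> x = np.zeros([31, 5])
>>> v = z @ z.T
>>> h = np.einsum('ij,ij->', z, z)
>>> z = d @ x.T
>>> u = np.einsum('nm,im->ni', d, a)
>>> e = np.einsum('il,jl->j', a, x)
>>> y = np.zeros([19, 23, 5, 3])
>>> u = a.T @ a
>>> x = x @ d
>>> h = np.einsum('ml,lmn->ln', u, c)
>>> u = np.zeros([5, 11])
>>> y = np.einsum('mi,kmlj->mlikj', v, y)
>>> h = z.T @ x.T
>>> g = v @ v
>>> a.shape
(19, 5)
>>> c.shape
(5, 5, 7)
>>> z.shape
(5, 31)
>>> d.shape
(5, 5)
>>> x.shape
(31, 5)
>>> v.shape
(23, 23)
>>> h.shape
(31, 31)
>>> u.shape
(5, 11)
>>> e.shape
(31,)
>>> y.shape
(23, 5, 23, 19, 3)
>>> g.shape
(23, 23)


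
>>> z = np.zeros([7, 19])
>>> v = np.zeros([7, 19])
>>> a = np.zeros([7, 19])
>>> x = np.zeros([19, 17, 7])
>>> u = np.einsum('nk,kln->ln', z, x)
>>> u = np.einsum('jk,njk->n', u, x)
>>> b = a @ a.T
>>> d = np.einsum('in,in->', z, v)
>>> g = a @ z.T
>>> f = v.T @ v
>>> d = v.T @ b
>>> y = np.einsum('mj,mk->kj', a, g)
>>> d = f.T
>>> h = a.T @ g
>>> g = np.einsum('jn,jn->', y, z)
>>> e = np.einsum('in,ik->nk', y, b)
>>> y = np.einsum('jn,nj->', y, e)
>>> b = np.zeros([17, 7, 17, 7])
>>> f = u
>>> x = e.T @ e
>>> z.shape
(7, 19)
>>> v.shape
(7, 19)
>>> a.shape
(7, 19)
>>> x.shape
(7, 7)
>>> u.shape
(19,)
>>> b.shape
(17, 7, 17, 7)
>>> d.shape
(19, 19)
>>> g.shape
()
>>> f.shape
(19,)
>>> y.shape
()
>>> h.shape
(19, 7)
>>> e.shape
(19, 7)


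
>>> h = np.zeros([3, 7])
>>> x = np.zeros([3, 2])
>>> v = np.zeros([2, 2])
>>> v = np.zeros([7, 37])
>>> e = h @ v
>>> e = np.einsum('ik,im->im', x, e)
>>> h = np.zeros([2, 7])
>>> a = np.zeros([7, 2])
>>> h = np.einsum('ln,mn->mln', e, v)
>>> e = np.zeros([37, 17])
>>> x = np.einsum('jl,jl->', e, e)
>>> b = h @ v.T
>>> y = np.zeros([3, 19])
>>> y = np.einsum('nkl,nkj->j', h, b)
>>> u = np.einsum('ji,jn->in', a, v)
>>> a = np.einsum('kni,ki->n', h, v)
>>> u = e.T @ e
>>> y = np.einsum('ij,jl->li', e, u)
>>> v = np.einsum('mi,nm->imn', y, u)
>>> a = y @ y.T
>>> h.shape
(7, 3, 37)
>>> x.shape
()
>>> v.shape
(37, 17, 17)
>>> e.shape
(37, 17)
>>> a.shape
(17, 17)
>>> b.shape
(7, 3, 7)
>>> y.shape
(17, 37)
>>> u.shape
(17, 17)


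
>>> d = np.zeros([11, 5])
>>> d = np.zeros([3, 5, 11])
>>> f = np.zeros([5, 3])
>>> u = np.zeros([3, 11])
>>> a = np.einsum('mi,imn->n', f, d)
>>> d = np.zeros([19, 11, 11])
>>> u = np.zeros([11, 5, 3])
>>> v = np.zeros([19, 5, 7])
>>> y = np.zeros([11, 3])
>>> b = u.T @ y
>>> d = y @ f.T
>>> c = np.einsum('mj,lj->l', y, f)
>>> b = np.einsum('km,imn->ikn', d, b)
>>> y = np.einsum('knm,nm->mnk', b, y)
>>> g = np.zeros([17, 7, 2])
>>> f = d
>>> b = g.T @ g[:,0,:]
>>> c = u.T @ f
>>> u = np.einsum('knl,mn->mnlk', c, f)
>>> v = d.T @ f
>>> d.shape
(11, 5)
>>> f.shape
(11, 5)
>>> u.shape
(11, 5, 5, 3)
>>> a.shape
(11,)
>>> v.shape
(5, 5)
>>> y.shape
(3, 11, 3)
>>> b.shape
(2, 7, 2)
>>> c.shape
(3, 5, 5)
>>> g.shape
(17, 7, 2)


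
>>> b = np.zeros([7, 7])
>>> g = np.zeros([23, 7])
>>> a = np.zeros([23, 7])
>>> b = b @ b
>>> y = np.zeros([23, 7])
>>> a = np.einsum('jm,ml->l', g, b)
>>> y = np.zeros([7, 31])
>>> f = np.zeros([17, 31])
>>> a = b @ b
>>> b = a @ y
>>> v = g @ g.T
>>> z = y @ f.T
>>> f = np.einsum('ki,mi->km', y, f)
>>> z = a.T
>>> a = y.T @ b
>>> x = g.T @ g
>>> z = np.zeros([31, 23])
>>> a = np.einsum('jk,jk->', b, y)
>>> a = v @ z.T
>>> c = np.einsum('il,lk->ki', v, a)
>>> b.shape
(7, 31)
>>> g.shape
(23, 7)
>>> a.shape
(23, 31)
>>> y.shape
(7, 31)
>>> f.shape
(7, 17)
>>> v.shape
(23, 23)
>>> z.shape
(31, 23)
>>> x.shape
(7, 7)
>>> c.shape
(31, 23)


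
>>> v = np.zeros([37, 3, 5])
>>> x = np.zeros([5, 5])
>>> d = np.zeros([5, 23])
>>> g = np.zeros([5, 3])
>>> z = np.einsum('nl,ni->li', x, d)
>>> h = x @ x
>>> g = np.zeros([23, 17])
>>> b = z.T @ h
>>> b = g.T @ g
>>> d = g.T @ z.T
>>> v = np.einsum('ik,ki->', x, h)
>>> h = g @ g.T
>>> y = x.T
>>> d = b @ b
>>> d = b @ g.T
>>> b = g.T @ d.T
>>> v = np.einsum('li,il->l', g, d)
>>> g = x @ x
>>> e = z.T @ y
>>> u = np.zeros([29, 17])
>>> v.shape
(23,)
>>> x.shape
(5, 5)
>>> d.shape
(17, 23)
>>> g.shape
(5, 5)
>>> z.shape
(5, 23)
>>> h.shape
(23, 23)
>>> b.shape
(17, 17)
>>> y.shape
(5, 5)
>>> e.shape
(23, 5)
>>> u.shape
(29, 17)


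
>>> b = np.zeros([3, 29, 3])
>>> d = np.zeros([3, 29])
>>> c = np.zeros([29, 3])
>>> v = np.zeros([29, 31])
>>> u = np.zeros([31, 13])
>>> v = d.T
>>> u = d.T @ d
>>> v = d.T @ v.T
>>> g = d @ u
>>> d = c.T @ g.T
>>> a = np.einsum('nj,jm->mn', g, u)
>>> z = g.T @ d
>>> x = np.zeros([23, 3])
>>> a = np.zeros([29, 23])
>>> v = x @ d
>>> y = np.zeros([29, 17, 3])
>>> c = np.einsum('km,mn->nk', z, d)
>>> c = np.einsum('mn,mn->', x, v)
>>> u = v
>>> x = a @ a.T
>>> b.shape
(3, 29, 3)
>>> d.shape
(3, 3)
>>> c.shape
()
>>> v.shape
(23, 3)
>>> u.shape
(23, 3)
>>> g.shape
(3, 29)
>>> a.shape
(29, 23)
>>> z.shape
(29, 3)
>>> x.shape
(29, 29)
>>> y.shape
(29, 17, 3)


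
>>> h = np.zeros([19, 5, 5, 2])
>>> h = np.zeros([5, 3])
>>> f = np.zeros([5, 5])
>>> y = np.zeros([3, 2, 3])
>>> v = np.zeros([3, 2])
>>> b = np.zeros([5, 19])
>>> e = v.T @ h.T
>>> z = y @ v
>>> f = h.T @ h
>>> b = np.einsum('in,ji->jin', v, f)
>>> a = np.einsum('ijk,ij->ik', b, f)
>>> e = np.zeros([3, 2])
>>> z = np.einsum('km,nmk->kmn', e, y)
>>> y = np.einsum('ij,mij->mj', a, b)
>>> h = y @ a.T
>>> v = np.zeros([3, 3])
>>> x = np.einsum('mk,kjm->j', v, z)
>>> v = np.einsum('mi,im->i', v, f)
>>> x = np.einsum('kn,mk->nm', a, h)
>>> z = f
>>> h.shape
(3, 3)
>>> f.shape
(3, 3)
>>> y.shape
(3, 2)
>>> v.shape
(3,)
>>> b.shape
(3, 3, 2)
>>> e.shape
(3, 2)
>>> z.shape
(3, 3)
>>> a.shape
(3, 2)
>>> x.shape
(2, 3)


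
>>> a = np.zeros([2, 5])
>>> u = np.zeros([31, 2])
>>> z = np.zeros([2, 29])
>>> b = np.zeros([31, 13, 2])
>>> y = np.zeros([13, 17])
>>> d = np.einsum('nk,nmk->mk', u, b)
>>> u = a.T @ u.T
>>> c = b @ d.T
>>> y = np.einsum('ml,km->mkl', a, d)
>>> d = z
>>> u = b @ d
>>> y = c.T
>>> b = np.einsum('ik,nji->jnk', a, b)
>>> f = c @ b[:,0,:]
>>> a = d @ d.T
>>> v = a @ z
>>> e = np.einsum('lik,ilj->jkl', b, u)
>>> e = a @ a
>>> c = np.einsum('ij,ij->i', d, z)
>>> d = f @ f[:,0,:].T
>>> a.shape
(2, 2)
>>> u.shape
(31, 13, 29)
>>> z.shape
(2, 29)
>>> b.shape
(13, 31, 5)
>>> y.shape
(13, 13, 31)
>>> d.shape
(31, 13, 31)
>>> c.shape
(2,)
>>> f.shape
(31, 13, 5)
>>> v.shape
(2, 29)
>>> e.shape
(2, 2)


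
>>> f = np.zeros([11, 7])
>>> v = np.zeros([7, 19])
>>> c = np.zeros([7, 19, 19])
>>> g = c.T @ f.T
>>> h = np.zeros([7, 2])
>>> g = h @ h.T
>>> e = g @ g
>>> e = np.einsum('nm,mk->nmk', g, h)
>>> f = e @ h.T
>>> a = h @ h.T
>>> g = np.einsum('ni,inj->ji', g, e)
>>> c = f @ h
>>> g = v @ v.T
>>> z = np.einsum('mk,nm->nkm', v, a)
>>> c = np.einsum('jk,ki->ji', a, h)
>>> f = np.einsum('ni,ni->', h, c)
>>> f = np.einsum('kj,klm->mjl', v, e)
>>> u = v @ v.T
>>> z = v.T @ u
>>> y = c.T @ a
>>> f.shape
(2, 19, 7)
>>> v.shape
(7, 19)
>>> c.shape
(7, 2)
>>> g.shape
(7, 7)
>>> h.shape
(7, 2)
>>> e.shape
(7, 7, 2)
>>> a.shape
(7, 7)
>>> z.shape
(19, 7)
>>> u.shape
(7, 7)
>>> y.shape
(2, 7)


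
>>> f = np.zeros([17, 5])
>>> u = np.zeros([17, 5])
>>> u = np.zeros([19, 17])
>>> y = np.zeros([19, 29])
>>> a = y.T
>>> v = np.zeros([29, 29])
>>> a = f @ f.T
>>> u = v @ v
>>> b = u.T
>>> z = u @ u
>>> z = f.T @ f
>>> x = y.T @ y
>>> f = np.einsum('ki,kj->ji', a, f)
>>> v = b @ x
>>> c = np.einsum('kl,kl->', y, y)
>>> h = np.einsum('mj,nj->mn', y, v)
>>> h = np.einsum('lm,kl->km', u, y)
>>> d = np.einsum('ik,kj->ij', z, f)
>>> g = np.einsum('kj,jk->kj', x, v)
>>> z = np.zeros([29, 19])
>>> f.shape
(5, 17)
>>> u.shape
(29, 29)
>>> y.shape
(19, 29)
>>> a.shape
(17, 17)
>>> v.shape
(29, 29)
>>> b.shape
(29, 29)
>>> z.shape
(29, 19)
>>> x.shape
(29, 29)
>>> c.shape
()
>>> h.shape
(19, 29)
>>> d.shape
(5, 17)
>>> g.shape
(29, 29)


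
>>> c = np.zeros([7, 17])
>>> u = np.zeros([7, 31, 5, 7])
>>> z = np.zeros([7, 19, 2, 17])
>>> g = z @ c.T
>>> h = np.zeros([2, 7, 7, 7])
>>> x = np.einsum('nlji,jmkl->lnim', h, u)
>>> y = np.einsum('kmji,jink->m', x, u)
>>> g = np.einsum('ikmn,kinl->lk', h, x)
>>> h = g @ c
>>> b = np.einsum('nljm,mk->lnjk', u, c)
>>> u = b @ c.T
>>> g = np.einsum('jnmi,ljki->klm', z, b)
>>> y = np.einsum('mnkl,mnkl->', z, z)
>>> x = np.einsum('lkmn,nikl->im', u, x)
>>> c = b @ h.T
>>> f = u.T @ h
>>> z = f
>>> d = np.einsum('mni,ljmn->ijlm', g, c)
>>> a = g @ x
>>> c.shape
(31, 7, 5, 31)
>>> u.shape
(31, 7, 5, 7)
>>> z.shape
(7, 5, 7, 17)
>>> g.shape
(5, 31, 2)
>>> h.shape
(31, 17)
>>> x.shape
(2, 5)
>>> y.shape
()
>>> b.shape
(31, 7, 5, 17)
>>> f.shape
(7, 5, 7, 17)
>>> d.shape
(2, 7, 31, 5)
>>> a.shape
(5, 31, 5)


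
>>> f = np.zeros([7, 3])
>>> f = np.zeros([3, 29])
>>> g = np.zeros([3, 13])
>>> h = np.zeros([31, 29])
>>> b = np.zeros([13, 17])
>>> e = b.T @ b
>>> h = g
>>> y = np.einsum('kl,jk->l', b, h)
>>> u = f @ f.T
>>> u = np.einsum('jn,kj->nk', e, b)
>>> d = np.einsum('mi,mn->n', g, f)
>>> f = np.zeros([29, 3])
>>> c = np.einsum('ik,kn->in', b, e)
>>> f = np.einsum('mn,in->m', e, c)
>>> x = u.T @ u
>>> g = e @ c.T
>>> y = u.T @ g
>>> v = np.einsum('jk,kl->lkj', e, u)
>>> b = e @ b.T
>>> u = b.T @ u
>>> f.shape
(17,)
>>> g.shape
(17, 13)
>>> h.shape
(3, 13)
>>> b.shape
(17, 13)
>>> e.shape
(17, 17)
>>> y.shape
(13, 13)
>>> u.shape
(13, 13)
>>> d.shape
(29,)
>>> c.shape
(13, 17)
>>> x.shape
(13, 13)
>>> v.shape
(13, 17, 17)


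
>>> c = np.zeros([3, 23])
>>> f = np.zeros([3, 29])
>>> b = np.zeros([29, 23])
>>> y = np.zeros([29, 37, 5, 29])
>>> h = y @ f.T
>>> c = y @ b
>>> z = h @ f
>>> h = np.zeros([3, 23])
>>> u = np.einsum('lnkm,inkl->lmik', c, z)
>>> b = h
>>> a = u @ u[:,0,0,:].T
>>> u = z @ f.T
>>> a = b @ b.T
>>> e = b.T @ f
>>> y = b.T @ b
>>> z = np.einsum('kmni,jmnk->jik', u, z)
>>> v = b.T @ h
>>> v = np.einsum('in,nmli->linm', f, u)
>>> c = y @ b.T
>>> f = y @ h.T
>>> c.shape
(23, 3)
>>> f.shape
(23, 3)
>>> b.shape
(3, 23)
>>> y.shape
(23, 23)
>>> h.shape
(3, 23)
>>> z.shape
(29, 3, 29)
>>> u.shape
(29, 37, 5, 3)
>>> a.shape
(3, 3)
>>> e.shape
(23, 29)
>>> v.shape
(5, 3, 29, 37)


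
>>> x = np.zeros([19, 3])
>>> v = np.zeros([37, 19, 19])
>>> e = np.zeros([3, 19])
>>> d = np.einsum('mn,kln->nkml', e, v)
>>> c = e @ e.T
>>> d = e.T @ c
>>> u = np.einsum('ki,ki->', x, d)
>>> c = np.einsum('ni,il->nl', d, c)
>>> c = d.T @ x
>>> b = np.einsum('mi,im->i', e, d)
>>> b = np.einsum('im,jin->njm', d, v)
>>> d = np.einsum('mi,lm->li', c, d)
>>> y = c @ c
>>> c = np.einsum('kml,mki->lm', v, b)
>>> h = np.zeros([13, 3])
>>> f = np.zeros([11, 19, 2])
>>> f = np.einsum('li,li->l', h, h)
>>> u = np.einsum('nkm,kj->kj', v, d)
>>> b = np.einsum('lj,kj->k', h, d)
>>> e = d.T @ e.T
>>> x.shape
(19, 3)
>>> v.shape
(37, 19, 19)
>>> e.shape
(3, 3)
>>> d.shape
(19, 3)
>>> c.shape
(19, 19)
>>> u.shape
(19, 3)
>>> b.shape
(19,)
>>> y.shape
(3, 3)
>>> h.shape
(13, 3)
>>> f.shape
(13,)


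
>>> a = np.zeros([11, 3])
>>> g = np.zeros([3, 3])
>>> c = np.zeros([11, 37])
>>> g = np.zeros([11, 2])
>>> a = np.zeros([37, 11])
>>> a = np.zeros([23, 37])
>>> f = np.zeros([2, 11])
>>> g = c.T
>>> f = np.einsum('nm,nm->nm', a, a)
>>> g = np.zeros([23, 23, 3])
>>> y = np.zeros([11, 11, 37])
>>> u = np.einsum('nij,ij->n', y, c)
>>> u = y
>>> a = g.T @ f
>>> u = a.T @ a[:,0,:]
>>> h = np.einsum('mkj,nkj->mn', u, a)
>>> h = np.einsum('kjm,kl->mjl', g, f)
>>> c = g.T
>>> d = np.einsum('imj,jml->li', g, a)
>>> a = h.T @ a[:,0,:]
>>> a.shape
(37, 23, 37)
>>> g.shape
(23, 23, 3)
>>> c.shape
(3, 23, 23)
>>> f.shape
(23, 37)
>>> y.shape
(11, 11, 37)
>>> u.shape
(37, 23, 37)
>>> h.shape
(3, 23, 37)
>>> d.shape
(37, 23)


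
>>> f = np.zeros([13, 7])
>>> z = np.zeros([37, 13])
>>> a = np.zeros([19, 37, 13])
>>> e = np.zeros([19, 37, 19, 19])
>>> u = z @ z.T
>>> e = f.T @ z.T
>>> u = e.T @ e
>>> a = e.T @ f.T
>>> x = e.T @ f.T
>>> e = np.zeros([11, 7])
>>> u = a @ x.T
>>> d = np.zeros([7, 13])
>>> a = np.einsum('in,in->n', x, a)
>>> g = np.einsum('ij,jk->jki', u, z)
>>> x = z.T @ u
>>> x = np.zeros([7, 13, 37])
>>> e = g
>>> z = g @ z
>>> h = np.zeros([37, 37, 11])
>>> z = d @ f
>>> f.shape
(13, 7)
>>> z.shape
(7, 7)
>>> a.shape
(13,)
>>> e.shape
(37, 13, 37)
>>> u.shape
(37, 37)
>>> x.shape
(7, 13, 37)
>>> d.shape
(7, 13)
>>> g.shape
(37, 13, 37)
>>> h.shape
(37, 37, 11)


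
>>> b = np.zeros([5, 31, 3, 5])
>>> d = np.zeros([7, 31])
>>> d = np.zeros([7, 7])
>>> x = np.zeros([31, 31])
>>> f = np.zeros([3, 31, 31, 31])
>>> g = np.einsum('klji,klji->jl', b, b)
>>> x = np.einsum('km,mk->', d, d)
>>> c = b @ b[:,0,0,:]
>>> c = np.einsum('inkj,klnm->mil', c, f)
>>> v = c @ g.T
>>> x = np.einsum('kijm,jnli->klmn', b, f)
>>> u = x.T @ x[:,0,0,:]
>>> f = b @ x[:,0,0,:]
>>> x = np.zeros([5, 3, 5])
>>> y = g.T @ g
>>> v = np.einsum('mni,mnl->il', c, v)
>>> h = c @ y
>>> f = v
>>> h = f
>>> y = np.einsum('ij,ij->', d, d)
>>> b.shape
(5, 31, 3, 5)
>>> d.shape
(7, 7)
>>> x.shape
(5, 3, 5)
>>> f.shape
(31, 3)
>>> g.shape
(3, 31)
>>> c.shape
(31, 5, 31)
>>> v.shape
(31, 3)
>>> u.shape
(31, 5, 31, 31)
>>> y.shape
()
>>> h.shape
(31, 3)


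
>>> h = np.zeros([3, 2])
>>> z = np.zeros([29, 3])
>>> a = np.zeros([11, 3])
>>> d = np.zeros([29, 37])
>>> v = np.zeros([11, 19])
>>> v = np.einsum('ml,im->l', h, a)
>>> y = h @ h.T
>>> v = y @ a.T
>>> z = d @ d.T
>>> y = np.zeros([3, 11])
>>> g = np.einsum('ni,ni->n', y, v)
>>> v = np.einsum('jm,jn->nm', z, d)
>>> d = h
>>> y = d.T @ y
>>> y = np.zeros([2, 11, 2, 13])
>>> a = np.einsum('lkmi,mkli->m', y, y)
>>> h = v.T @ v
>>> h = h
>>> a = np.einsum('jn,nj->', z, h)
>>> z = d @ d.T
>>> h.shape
(29, 29)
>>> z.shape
(3, 3)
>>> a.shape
()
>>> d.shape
(3, 2)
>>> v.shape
(37, 29)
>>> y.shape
(2, 11, 2, 13)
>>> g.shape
(3,)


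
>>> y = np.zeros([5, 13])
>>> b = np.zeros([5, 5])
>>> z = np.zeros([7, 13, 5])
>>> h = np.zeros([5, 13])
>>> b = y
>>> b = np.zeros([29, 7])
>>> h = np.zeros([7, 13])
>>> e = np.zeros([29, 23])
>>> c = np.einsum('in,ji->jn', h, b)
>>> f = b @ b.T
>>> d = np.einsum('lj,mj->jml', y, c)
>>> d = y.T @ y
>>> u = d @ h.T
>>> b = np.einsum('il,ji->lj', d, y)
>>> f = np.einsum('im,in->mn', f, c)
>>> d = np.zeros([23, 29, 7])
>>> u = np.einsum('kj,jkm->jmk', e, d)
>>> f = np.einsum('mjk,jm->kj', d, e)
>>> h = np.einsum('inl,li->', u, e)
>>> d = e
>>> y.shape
(5, 13)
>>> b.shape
(13, 5)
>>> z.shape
(7, 13, 5)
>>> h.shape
()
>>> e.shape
(29, 23)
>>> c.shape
(29, 13)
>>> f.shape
(7, 29)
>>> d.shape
(29, 23)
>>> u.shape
(23, 7, 29)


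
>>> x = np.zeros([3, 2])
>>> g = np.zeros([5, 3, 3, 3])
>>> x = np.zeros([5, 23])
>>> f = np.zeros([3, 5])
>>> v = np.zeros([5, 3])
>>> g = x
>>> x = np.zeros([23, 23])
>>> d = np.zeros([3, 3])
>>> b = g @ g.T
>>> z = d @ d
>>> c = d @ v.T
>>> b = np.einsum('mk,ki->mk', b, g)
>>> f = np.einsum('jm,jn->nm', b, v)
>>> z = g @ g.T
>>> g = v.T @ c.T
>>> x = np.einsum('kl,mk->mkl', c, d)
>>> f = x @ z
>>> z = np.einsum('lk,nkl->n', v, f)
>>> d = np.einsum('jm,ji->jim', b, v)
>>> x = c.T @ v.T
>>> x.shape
(5, 5)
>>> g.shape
(3, 3)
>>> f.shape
(3, 3, 5)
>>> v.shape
(5, 3)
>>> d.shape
(5, 3, 5)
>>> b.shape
(5, 5)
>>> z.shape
(3,)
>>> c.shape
(3, 5)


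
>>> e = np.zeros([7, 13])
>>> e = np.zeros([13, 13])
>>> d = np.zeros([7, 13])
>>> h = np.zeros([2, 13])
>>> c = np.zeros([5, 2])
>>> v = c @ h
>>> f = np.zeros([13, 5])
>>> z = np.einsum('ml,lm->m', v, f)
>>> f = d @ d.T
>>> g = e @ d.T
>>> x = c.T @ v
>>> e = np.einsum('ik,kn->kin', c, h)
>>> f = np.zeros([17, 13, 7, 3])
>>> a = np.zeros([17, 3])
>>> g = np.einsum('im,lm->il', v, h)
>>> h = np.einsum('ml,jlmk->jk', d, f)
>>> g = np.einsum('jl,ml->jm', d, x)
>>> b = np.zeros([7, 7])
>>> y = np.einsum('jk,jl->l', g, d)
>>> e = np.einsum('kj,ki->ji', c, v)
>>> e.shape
(2, 13)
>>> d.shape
(7, 13)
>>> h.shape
(17, 3)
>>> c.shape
(5, 2)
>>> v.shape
(5, 13)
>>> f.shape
(17, 13, 7, 3)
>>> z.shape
(5,)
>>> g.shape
(7, 2)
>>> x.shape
(2, 13)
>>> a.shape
(17, 3)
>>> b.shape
(7, 7)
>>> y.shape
(13,)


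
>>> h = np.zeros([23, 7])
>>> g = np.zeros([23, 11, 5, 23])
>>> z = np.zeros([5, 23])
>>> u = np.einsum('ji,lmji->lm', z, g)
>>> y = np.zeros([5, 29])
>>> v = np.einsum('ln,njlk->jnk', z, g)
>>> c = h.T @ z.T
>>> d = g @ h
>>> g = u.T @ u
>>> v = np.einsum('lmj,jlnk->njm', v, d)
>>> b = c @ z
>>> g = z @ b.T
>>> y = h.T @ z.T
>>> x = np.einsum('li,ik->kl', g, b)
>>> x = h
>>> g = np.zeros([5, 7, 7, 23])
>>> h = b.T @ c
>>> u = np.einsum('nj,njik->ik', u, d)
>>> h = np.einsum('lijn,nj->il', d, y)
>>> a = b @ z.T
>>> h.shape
(11, 23)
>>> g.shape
(5, 7, 7, 23)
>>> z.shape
(5, 23)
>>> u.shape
(5, 7)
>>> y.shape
(7, 5)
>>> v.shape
(5, 23, 23)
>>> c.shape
(7, 5)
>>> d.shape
(23, 11, 5, 7)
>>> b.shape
(7, 23)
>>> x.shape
(23, 7)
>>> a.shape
(7, 5)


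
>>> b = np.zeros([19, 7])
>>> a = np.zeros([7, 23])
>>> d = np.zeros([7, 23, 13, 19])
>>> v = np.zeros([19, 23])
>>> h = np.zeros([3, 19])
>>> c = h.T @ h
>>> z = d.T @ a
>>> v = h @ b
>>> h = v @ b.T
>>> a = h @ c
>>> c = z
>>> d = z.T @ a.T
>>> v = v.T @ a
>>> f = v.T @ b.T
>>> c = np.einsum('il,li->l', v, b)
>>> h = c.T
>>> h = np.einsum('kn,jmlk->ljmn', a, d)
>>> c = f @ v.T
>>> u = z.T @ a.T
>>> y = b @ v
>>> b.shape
(19, 7)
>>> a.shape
(3, 19)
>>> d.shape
(23, 23, 13, 3)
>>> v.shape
(7, 19)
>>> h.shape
(13, 23, 23, 19)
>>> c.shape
(19, 7)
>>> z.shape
(19, 13, 23, 23)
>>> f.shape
(19, 19)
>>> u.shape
(23, 23, 13, 3)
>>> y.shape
(19, 19)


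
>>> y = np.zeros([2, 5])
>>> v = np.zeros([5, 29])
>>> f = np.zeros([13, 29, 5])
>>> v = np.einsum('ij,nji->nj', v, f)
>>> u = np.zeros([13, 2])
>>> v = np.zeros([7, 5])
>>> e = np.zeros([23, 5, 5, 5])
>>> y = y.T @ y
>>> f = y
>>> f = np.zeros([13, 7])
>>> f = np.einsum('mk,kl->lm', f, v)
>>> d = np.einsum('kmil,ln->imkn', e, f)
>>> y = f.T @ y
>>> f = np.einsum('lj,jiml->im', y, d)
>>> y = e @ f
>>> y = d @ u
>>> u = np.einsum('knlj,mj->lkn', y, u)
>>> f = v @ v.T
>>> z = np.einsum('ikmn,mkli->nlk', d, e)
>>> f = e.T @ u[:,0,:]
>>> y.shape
(5, 5, 23, 2)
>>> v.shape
(7, 5)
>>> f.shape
(5, 5, 5, 5)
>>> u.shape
(23, 5, 5)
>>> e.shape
(23, 5, 5, 5)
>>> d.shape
(5, 5, 23, 13)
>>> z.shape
(13, 5, 5)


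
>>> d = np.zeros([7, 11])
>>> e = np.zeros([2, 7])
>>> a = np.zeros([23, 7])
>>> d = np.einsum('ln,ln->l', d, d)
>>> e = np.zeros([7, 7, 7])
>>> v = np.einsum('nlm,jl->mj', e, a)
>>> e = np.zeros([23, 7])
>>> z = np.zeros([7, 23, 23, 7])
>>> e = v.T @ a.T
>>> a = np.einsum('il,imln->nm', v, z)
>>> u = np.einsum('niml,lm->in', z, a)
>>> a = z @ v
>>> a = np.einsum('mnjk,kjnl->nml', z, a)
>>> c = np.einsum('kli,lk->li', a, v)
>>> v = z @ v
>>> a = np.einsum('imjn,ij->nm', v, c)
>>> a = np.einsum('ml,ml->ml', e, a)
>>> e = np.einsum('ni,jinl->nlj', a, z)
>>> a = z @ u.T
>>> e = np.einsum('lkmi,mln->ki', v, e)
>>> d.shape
(7,)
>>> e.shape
(23, 23)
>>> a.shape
(7, 23, 23, 23)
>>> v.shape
(7, 23, 23, 23)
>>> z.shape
(7, 23, 23, 7)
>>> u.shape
(23, 7)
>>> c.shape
(7, 23)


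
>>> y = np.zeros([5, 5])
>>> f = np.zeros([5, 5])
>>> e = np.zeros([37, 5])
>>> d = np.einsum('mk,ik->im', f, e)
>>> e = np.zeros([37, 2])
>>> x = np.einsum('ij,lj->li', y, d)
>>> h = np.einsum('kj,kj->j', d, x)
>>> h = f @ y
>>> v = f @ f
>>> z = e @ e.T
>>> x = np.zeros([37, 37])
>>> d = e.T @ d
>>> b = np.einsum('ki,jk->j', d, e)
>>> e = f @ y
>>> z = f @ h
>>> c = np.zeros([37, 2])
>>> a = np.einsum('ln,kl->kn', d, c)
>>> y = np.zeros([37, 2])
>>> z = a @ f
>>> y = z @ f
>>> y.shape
(37, 5)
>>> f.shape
(5, 5)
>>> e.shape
(5, 5)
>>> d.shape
(2, 5)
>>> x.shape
(37, 37)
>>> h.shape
(5, 5)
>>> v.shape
(5, 5)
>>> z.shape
(37, 5)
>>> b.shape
(37,)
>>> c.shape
(37, 2)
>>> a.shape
(37, 5)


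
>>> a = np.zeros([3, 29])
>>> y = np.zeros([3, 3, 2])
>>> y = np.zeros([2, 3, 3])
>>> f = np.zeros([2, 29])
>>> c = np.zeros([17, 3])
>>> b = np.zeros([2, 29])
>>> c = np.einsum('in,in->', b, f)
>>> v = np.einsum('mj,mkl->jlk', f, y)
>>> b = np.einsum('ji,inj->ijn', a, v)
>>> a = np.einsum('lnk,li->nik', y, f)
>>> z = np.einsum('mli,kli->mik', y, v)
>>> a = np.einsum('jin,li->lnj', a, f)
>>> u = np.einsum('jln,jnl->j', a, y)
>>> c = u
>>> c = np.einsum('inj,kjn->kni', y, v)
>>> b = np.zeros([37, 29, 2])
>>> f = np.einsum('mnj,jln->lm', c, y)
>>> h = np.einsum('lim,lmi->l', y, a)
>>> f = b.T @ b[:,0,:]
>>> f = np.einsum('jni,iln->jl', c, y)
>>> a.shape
(2, 3, 3)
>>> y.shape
(2, 3, 3)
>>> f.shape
(29, 3)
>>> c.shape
(29, 3, 2)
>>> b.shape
(37, 29, 2)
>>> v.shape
(29, 3, 3)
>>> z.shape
(2, 3, 29)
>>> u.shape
(2,)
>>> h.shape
(2,)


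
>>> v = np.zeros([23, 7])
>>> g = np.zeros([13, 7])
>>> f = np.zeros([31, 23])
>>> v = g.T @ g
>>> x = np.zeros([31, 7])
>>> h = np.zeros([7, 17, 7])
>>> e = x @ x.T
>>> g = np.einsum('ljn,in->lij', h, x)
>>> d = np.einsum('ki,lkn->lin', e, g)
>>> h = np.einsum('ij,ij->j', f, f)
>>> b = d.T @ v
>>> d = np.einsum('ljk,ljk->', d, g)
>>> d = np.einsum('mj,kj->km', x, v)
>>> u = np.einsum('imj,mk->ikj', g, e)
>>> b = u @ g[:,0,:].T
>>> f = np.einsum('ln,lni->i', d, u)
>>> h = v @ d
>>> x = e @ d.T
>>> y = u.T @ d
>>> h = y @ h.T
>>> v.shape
(7, 7)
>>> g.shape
(7, 31, 17)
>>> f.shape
(17,)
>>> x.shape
(31, 7)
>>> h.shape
(17, 31, 7)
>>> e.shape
(31, 31)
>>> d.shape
(7, 31)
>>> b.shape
(7, 31, 7)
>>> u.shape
(7, 31, 17)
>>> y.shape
(17, 31, 31)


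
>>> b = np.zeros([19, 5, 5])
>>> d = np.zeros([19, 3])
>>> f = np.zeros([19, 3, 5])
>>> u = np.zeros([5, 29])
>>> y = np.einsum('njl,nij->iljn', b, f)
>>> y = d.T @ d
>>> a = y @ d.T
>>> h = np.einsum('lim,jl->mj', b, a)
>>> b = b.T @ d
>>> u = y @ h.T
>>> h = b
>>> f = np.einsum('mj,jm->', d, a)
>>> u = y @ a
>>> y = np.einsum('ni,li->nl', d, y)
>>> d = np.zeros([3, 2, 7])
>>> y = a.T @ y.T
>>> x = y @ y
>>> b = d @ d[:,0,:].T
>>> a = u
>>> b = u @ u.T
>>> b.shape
(3, 3)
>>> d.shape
(3, 2, 7)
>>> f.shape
()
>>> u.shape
(3, 19)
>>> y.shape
(19, 19)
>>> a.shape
(3, 19)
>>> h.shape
(5, 5, 3)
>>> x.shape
(19, 19)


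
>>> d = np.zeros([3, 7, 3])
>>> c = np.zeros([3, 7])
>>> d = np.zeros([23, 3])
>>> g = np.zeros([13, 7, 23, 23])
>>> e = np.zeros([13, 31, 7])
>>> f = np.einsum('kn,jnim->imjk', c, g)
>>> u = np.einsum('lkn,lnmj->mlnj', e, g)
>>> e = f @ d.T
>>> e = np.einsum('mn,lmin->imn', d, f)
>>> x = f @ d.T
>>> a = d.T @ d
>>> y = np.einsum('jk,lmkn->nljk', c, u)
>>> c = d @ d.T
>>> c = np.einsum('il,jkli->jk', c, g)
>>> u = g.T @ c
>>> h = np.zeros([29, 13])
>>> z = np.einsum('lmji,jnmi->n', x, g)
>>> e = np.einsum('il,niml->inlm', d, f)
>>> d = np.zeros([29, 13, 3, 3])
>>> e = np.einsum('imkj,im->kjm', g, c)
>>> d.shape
(29, 13, 3, 3)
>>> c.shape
(13, 7)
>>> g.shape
(13, 7, 23, 23)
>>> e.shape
(23, 23, 7)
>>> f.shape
(23, 23, 13, 3)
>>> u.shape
(23, 23, 7, 7)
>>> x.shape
(23, 23, 13, 23)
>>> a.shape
(3, 3)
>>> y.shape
(23, 23, 3, 7)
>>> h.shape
(29, 13)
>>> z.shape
(7,)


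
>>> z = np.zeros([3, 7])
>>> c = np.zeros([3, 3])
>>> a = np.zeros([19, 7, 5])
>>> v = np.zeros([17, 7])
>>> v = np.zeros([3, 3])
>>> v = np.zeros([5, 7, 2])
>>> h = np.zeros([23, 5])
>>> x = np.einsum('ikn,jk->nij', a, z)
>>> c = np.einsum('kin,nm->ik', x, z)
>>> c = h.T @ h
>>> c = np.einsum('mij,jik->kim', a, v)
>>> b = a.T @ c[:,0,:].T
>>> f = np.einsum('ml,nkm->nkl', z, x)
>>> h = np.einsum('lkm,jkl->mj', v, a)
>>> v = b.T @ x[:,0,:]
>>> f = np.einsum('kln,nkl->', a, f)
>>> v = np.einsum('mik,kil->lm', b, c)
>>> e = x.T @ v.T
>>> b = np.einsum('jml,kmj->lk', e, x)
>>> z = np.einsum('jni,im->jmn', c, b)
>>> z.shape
(2, 5, 7)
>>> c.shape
(2, 7, 19)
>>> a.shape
(19, 7, 5)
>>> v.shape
(19, 5)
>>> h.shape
(2, 19)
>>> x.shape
(5, 19, 3)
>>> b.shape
(19, 5)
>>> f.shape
()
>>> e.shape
(3, 19, 19)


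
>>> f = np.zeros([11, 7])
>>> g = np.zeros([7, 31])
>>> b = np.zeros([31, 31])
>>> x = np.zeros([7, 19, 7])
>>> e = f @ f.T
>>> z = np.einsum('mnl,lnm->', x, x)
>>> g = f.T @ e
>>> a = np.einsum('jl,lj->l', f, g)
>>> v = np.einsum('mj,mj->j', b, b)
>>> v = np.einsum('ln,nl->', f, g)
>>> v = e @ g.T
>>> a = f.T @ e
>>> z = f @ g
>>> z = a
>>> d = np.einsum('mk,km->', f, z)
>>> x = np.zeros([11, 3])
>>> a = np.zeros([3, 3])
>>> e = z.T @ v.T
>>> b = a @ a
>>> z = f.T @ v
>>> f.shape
(11, 7)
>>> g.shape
(7, 11)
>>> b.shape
(3, 3)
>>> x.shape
(11, 3)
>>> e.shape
(11, 11)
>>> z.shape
(7, 7)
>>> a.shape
(3, 3)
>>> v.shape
(11, 7)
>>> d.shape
()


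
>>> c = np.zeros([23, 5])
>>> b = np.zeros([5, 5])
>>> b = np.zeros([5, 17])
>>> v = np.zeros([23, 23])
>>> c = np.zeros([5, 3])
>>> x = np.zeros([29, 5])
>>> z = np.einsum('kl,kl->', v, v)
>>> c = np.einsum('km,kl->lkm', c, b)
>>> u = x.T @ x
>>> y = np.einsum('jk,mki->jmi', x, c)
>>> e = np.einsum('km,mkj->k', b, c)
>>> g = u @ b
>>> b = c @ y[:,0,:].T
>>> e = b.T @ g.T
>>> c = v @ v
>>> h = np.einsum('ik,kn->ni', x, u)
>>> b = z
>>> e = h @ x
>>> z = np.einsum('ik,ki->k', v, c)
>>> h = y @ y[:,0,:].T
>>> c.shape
(23, 23)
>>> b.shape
()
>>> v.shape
(23, 23)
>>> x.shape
(29, 5)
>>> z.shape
(23,)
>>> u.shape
(5, 5)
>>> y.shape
(29, 17, 3)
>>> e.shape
(5, 5)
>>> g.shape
(5, 17)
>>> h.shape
(29, 17, 29)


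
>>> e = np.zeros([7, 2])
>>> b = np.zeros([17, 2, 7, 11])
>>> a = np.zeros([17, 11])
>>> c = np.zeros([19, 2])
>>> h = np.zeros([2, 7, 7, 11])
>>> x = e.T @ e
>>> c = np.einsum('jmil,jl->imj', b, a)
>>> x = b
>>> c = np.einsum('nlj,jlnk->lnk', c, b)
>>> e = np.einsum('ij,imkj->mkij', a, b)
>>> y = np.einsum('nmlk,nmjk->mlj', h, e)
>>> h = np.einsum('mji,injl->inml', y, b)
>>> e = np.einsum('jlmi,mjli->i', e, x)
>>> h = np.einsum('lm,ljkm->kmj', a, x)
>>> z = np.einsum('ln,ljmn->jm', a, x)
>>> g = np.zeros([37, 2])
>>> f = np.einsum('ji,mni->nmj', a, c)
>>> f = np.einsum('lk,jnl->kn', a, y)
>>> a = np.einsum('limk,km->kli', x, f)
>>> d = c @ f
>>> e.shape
(11,)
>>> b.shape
(17, 2, 7, 11)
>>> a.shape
(11, 17, 2)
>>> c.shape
(2, 7, 11)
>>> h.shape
(7, 11, 2)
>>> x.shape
(17, 2, 7, 11)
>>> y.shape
(7, 7, 17)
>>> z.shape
(2, 7)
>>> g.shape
(37, 2)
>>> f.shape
(11, 7)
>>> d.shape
(2, 7, 7)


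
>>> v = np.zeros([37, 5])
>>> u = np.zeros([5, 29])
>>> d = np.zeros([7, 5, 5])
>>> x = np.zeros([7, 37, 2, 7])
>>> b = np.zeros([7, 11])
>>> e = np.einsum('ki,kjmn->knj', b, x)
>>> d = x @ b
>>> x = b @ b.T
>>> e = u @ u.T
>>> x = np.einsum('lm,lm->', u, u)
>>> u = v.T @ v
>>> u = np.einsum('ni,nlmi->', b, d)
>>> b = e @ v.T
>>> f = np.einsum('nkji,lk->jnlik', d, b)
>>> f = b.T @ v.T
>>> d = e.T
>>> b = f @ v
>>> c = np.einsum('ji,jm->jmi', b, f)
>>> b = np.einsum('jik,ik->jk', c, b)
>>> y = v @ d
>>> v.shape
(37, 5)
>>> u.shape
()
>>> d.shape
(5, 5)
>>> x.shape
()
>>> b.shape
(37, 5)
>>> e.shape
(5, 5)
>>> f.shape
(37, 37)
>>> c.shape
(37, 37, 5)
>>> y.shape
(37, 5)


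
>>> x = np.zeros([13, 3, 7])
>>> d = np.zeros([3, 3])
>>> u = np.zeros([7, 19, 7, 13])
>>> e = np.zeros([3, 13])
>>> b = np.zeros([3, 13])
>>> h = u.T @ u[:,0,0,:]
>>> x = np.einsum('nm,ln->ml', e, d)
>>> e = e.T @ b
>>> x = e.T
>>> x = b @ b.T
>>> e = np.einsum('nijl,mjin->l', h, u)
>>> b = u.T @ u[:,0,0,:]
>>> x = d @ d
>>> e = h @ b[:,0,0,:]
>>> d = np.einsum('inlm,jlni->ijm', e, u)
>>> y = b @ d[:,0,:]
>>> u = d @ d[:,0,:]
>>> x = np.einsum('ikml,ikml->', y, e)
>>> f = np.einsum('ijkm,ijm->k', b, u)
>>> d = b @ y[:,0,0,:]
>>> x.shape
()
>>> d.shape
(13, 7, 19, 13)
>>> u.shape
(13, 7, 13)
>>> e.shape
(13, 7, 19, 13)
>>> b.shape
(13, 7, 19, 13)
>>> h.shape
(13, 7, 19, 13)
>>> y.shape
(13, 7, 19, 13)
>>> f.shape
(19,)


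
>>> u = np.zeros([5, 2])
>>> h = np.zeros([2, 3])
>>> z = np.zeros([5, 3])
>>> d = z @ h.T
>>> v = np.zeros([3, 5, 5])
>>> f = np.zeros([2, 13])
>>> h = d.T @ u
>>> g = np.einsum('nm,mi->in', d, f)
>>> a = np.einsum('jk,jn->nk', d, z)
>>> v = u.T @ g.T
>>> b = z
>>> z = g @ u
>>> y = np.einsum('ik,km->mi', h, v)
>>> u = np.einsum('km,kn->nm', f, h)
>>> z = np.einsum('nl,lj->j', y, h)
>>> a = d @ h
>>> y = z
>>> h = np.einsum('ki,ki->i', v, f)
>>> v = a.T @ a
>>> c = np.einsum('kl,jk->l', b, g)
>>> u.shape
(2, 13)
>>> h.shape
(13,)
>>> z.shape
(2,)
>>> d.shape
(5, 2)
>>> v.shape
(2, 2)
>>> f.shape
(2, 13)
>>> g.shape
(13, 5)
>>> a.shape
(5, 2)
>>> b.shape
(5, 3)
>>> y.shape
(2,)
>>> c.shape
(3,)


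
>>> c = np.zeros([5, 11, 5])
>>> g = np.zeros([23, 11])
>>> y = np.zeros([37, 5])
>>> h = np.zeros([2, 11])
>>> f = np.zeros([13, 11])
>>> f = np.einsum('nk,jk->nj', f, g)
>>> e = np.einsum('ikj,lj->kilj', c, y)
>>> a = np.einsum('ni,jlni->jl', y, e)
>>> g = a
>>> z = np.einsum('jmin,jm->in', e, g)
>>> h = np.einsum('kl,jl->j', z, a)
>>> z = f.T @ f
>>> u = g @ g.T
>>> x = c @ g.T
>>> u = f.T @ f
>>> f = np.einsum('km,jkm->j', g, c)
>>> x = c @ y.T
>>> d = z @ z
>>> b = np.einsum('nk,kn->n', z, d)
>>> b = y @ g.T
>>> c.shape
(5, 11, 5)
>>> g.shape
(11, 5)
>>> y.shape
(37, 5)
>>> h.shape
(11,)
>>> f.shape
(5,)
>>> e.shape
(11, 5, 37, 5)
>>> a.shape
(11, 5)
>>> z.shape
(23, 23)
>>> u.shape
(23, 23)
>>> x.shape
(5, 11, 37)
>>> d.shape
(23, 23)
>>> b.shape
(37, 11)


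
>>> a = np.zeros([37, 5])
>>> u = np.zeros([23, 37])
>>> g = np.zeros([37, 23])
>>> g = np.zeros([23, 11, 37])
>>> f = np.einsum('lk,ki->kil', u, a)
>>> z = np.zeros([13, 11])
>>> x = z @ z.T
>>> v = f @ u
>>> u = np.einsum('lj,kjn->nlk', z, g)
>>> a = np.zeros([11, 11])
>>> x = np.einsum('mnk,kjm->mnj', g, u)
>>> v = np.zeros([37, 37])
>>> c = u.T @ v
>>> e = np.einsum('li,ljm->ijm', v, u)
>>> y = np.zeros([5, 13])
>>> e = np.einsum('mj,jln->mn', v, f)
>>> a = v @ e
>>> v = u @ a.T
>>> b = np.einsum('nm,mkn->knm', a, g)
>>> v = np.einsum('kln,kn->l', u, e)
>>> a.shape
(37, 23)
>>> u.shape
(37, 13, 23)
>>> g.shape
(23, 11, 37)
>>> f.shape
(37, 5, 23)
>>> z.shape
(13, 11)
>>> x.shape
(23, 11, 13)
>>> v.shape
(13,)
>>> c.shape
(23, 13, 37)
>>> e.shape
(37, 23)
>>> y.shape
(5, 13)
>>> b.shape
(11, 37, 23)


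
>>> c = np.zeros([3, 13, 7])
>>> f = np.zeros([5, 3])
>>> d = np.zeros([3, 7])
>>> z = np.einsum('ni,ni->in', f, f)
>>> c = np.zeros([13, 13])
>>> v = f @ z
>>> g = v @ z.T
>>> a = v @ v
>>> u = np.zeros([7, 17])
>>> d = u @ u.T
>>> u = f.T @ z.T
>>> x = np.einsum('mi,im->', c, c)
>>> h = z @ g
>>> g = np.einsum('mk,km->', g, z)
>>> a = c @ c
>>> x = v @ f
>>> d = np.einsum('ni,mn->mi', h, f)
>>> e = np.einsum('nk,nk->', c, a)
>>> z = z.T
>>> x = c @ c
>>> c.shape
(13, 13)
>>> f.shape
(5, 3)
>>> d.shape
(5, 3)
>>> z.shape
(5, 3)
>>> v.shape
(5, 5)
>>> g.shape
()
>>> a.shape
(13, 13)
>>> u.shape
(3, 3)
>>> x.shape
(13, 13)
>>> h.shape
(3, 3)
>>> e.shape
()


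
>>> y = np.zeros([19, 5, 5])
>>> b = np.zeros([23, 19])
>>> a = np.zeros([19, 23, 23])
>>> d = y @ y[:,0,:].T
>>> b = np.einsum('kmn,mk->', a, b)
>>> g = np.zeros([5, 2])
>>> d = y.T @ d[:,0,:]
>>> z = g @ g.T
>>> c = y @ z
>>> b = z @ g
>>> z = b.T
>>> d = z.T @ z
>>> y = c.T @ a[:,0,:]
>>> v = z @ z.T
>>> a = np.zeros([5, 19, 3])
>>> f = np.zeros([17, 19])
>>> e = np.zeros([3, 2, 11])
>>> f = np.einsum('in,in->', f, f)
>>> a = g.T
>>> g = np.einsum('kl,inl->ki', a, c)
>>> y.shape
(5, 5, 23)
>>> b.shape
(5, 2)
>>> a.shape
(2, 5)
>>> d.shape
(5, 5)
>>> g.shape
(2, 19)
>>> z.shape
(2, 5)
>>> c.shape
(19, 5, 5)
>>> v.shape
(2, 2)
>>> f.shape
()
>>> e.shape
(3, 2, 11)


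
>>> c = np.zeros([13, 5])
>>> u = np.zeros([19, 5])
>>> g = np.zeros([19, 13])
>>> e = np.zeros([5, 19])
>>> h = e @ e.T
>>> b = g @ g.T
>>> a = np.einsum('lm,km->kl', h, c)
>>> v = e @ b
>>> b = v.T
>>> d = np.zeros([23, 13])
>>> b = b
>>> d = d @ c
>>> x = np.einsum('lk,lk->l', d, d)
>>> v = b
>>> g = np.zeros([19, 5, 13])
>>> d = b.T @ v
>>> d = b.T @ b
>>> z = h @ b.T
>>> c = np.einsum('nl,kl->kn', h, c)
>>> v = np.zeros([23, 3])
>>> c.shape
(13, 5)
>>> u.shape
(19, 5)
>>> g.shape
(19, 5, 13)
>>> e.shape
(5, 19)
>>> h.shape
(5, 5)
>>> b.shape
(19, 5)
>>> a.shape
(13, 5)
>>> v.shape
(23, 3)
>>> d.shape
(5, 5)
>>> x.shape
(23,)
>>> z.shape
(5, 19)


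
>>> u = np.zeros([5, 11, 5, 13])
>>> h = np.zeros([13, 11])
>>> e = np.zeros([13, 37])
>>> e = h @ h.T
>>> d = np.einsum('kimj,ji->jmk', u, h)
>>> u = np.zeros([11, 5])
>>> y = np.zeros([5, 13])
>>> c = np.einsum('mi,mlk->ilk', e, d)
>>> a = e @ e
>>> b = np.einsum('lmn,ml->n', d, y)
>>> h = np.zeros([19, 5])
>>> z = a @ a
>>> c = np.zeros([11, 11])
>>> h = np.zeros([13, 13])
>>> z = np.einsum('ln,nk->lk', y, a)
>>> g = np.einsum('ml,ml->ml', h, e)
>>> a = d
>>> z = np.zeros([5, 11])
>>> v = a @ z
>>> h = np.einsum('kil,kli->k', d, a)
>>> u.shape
(11, 5)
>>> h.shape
(13,)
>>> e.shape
(13, 13)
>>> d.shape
(13, 5, 5)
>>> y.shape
(5, 13)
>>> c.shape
(11, 11)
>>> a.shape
(13, 5, 5)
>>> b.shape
(5,)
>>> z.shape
(5, 11)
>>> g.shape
(13, 13)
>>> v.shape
(13, 5, 11)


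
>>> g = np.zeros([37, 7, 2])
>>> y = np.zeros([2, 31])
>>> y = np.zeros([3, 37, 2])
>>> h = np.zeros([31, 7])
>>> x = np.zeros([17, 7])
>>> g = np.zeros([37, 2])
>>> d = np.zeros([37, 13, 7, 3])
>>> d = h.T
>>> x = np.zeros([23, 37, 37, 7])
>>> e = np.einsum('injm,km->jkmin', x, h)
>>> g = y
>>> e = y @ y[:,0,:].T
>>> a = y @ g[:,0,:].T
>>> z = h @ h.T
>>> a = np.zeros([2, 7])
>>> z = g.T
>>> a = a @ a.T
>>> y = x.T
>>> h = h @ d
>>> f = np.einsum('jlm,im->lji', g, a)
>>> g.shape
(3, 37, 2)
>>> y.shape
(7, 37, 37, 23)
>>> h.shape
(31, 31)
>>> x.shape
(23, 37, 37, 7)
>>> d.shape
(7, 31)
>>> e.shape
(3, 37, 3)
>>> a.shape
(2, 2)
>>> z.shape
(2, 37, 3)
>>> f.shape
(37, 3, 2)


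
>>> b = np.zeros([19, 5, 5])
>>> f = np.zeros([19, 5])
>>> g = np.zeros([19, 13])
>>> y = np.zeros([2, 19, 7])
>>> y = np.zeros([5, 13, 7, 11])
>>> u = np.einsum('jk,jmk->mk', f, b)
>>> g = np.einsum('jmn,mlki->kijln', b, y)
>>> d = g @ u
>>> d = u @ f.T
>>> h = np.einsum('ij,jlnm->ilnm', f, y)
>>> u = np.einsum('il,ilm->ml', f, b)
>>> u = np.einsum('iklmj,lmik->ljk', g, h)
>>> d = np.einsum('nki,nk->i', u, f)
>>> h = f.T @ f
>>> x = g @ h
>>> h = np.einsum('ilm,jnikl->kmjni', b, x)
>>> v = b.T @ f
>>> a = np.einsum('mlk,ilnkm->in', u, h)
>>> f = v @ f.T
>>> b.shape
(19, 5, 5)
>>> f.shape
(5, 5, 19)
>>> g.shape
(7, 11, 19, 13, 5)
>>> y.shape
(5, 13, 7, 11)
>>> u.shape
(19, 5, 11)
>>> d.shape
(11,)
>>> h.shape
(13, 5, 7, 11, 19)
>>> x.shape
(7, 11, 19, 13, 5)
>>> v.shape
(5, 5, 5)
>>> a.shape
(13, 7)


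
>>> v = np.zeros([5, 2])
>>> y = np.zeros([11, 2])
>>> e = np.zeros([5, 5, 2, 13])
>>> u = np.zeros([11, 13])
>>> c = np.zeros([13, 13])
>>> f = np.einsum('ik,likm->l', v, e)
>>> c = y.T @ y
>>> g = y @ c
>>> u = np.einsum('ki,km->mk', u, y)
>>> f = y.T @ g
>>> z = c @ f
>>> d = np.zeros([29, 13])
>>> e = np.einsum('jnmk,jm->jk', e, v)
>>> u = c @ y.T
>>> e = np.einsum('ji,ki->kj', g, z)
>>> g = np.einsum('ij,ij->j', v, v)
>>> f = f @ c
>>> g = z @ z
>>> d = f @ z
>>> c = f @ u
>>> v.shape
(5, 2)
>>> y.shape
(11, 2)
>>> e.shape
(2, 11)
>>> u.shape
(2, 11)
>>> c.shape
(2, 11)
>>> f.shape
(2, 2)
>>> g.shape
(2, 2)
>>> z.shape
(2, 2)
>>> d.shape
(2, 2)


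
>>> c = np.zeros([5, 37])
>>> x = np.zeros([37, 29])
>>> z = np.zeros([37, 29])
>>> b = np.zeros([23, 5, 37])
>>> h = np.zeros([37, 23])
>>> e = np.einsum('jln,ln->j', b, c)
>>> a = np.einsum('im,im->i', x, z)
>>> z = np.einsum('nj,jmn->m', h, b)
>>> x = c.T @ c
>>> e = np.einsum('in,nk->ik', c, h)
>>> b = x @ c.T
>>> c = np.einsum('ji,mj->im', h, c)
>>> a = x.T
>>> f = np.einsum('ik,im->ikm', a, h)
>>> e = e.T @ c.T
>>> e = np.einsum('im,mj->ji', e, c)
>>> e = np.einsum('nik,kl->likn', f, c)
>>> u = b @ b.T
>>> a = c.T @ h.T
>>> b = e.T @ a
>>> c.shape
(23, 5)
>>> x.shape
(37, 37)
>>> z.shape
(5,)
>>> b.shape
(37, 23, 37, 37)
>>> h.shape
(37, 23)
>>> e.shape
(5, 37, 23, 37)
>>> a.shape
(5, 37)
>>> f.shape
(37, 37, 23)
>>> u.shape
(37, 37)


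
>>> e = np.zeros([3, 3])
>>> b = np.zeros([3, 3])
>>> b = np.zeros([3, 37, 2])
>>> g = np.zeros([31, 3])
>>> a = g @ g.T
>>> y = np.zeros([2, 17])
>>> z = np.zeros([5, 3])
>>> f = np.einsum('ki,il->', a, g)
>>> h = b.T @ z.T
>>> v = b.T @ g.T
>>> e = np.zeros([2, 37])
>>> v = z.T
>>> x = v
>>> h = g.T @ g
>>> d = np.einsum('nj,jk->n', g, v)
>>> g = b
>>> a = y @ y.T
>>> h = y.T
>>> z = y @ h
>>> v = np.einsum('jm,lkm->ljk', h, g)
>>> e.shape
(2, 37)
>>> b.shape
(3, 37, 2)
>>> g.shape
(3, 37, 2)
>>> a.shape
(2, 2)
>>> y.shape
(2, 17)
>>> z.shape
(2, 2)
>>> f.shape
()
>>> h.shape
(17, 2)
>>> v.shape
(3, 17, 37)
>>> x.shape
(3, 5)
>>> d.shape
(31,)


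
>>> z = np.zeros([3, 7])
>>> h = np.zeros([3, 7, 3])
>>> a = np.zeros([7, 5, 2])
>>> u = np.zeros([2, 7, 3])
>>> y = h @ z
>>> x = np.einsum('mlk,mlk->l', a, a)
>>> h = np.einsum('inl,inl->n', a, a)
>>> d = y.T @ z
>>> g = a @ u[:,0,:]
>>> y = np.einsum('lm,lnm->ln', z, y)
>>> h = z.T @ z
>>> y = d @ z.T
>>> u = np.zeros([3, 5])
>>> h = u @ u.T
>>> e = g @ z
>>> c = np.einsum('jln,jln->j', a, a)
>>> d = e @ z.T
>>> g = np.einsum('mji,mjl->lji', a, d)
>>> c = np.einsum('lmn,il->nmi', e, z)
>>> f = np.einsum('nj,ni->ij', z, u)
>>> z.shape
(3, 7)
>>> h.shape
(3, 3)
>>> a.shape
(7, 5, 2)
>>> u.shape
(3, 5)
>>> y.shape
(7, 7, 3)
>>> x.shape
(5,)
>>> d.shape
(7, 5, 3)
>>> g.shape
(3, 5, 2)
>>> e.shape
(7, 5, 7)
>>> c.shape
(7, 5, 3)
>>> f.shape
(5, 7)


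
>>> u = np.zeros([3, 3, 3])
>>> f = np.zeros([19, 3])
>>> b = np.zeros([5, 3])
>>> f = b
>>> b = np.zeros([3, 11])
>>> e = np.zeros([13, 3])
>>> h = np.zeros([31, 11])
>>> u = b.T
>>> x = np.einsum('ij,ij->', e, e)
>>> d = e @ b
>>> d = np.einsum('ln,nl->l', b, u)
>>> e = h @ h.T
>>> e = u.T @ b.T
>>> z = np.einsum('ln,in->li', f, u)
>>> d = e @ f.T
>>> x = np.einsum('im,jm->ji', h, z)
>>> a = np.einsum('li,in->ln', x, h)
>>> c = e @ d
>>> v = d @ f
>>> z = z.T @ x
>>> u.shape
(11, 3)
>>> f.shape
(5, 3)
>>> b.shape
(3, 11)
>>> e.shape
(3, 3)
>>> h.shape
(31, 11)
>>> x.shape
(5, 31)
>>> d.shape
(3, 5)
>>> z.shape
(11, 31)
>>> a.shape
(5, 11)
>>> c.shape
(3, 5)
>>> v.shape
(3, 3)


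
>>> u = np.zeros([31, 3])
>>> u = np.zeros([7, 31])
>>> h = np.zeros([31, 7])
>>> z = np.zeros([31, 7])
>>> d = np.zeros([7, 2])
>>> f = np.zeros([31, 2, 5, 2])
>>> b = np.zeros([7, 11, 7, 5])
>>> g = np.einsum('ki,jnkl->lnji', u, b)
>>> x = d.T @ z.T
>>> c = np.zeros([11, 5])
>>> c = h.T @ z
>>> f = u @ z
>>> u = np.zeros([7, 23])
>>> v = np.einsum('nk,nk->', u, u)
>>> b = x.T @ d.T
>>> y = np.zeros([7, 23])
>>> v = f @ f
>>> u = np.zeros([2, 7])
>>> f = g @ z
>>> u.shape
(2, 7)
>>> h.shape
(31, 7)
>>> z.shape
(31, 7)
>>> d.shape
(7, 2)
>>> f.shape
(5, 11, 7, 7)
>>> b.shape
(31, 7)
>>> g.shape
(5, 11, 7, 31)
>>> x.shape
(2, 31)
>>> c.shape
(7, 7)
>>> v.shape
(7, 7)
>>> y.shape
(7, 23)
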